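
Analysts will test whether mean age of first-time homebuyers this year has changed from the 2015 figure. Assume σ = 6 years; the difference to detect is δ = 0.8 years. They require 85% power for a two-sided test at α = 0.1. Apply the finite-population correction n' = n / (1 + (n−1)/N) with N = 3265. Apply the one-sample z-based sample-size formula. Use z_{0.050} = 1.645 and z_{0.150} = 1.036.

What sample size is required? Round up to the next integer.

n = (z_{α/2} + z_β)² · σ² / δ²
  = (1.645 + 1.036)² · 6² / 0.8²
  = 7.1878 · 36 / 0.64
  = 404.31
Finite-population correction (N = 3265): 404.31 / (1 + (404.31 − 1)/3265) = 359.86.
Round up → n = 360.

n = 360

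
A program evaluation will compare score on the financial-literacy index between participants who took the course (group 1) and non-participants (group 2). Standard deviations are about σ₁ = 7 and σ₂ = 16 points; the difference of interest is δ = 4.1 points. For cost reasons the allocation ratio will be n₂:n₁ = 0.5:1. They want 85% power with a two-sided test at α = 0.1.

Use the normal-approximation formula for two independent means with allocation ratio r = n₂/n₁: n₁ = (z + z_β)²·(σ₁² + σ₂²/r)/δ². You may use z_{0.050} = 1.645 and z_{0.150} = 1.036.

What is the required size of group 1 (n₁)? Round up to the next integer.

n₁ = (z_{α/2} + z_β)² · (σ₁² + σ₂²/r) / δ²
   = (1.645 + 1.036)² · (7² + 16²/0.5) / 4.1²
   = 7.1878 · (49 + 512) / 16.81
   = 7.1878 · 561 / 16.81
   = 239.88
Round up → n₁ = 240; n₂ = r·n₁ = 0.5 × 240 = 120.

n₁ = 240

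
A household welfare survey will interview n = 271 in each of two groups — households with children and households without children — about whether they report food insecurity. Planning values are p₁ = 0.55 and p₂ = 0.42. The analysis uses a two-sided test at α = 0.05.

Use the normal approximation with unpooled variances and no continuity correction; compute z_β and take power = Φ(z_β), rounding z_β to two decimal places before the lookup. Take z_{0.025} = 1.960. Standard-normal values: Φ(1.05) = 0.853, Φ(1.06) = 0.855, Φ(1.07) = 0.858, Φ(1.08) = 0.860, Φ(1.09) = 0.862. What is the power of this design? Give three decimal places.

z_β = |p₁−p₂|·√(n/[p₁q₁+p₂q₂]) − z_{α/2}
    = 0.13 · √(271/0.4911) − 1.960
    = 0.13 · 23.4909 − 1.960
    = 3.0538 − 1.960 = 1.0938 → 1.09
Power = Φ(1.09) = 0.862.

Power ≈ 0.862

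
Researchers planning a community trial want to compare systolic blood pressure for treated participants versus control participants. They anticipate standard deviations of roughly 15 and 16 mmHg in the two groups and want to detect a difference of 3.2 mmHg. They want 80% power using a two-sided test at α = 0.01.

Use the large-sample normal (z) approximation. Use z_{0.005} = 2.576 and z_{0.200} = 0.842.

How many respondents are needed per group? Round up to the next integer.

n = 549 per group

n = (z_{α/2} + z_β)² · (σ₁² + σ₂²) / δ²
  = (2.576 + 0.842)² · (15² + 16² = 481) / 3.2²
  = 11.6827 · 481 / 10.24
  = 548.77
Round up → n = 549 per group.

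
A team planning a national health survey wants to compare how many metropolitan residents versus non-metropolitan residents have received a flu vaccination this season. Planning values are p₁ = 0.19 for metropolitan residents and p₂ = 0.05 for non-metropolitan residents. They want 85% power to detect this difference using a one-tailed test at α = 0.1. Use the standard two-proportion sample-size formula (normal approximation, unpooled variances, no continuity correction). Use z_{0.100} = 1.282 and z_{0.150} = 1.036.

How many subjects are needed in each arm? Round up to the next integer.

n = 56 per group

n = (z_α + z_β)² · [p₁(1−p₁) + p₂(1−p₂)] / (p₁ − p₂)²
  = (1.282 + 1.036)² · (0.19·0.81 + 0.05·0.95) / (0.14)²
  = (2.318)² · (0.1539 + 0.0475) / 0.0196
  = 5.3731 · 0.2014 / 0.0196
  = 55.21
Round up → n = 56 per group.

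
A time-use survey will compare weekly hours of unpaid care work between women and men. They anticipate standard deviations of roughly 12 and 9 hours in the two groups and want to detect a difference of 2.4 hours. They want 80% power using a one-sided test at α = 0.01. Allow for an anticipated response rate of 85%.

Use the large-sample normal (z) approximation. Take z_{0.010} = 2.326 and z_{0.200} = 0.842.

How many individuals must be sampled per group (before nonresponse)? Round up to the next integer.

n = (z_α + z_β)² · (σ₁² + σ₂²) / δ²
  = (2.326 + 0.842)² · (12² + 9² = 225) / 2.4²
  = 10.0362 · 225 / 5.76
  = 392.04
Adjust for 85% response: 392.04 / 0.85 = 461.22.
Round up → n = 462 per group.

n = 462 per group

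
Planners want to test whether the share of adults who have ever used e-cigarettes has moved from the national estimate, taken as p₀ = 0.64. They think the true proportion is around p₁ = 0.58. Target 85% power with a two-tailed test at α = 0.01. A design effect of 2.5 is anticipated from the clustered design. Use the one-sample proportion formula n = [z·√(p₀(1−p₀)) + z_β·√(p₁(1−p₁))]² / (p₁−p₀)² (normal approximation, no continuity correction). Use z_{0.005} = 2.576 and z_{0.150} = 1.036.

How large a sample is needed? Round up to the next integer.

n = [z_{α/2}·√(p₀q₀) + z_β·√(p₁q₁)]² / (p₁ − p₀)²
  = [2.576·√(0.64·0.36) + 1.036·√(0.58·0.42)]² / (-0.06)²
  = [2.576·0.4800 + 1.036·0.4936]² / 0.0036
  = [1.7478]² / 0.0036
  = 848.56
Design effect: 2.5 × 848.56 = 2121.41.
Round up → n = 2122.

n = 2122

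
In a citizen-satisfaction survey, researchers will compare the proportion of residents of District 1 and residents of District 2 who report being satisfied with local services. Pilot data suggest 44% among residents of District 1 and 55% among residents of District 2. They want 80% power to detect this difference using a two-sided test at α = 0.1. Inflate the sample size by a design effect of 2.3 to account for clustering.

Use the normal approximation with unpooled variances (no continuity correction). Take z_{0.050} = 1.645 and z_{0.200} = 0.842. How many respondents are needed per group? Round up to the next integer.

n = 581 per group

n = (z_{α/2} + z_β)² · [p₁(1−p₁) + p₂(1−p₂)] / (p₁ − p₂)²
  = (1.645 + 0.842)² · (0.44·0.56 + 0.55·0.45) / (-0.11)²
  = (2.487)² · (0.2464 + 0.2475) / 0.0121
  = 6.1852 · 0.4939 / 0.0121
  = 252.47
Design effect: 2.3 × 252.47 = 580.67.
Round up → n = 581 per group.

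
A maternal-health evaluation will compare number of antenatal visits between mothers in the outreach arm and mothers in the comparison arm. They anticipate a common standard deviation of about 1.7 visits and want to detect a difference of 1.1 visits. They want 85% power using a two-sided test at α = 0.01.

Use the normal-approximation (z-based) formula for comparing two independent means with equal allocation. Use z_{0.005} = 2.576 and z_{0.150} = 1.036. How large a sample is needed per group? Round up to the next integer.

n = 63 per group

n = (z_{α/2} + z_β)² · (σ₁² + σ₂²) / δ²
  = (2.576 + 1.036)² · (2·1.7² = 5.78) / 1.1²
  = 13.0465 · 5.78 / 1.21
  = 62.32
Round up → n = 63 per group.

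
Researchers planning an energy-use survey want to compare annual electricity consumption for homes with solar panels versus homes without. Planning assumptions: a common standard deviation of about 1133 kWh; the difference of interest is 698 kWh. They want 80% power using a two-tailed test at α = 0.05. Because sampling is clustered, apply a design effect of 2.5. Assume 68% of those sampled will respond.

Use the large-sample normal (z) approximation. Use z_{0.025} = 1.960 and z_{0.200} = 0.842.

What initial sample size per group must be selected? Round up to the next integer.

n = (z_{α/2} + z_β)² · (σ₁² + σ₂²) / δ²
  = (1.960 + 0.842)² · (2·1133² = 2567378) / 698²
  = 7.8512 · 2567378 / 487204
  = 41.37
Design effect: 2.5 × 41.37 = 103.43.
Adjust for 68% response: 103.43 / 0.68 = 152.11.
Round up → n = 153 per group.

n = 153 per group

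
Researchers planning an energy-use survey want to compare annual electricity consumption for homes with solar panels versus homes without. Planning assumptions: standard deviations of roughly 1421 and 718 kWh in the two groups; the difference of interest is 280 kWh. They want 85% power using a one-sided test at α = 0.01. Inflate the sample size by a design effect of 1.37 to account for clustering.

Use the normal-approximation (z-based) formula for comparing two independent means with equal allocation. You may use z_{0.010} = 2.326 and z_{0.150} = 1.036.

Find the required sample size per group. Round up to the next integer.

n = 501 per group

n = (z_α + z_β)² · (σ₁² + σ₂²) / δ²
  = (2.326 + 1.036)² · (1421² + 718² = 2534765) / 280²
  = 11.3030 · 2534765 / 78400
  = 365.44
Design effect: 1.37 × 365.44 = 500.65.
Round up → n = 501 per group.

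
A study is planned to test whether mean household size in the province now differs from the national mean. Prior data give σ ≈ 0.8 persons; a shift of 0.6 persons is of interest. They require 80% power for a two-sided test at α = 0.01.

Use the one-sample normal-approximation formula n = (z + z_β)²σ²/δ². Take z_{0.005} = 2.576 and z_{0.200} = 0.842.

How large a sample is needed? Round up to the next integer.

n = 21

n = (z_{α/2} + z_β)² · σ² / δ²
  = (2.576 + 0.842)² · 0.8² / 0.6²
  = 11.6827 · 0.64 / 0.36
  = 20.77
Round up → n = 21.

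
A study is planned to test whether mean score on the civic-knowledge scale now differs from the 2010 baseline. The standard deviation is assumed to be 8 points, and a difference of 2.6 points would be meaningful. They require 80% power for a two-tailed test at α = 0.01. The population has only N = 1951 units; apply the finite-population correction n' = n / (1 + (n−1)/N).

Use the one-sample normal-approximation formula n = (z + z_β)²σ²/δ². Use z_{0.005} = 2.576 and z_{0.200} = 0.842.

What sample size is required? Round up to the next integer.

n = 105

n = (z_{α/2} + z_β)² · σ² / δ²
  = (2.576 + 0.842)² · 8² / 2.6²
  = 11.6827 · 64 / 6.76
  = 110.61
Finite-population correction (N = 1951): 110.61 / (1 + (110.61 − 1)/1951) = 104.72.
Round up → n = 105.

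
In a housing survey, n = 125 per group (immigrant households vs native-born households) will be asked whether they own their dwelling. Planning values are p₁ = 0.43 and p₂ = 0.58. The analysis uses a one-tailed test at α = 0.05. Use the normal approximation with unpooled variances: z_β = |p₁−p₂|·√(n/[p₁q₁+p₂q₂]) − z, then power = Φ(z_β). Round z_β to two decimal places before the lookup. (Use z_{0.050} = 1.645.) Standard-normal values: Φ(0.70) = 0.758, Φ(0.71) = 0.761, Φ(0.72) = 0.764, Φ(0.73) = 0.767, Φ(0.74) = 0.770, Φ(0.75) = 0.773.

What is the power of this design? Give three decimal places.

z_β = |p₁−p₂|·√(n/[p₁q₁+p₂q₂]) − z_α
    = 0.15 · √(125/0.4887) − 1.645
    = 0.15 · 15.9931 − 1.645
    = 2.3990 − 1.645 = 0.7540 → 0.75
Power = Φ(0.75) = 0.773.

Power ≈ 0.773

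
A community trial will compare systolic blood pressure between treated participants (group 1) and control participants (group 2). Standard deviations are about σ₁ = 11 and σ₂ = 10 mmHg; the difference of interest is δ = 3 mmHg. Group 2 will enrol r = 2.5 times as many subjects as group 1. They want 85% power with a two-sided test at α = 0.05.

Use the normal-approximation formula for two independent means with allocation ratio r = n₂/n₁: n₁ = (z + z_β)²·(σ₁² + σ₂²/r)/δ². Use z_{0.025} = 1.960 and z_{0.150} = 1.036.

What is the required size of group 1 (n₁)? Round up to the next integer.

n₁ = 161

n₁ = (z_{α/2} + z_β)² · (σ₁² + σ₂²/r) / δ²
   = (1.960 + 1.036)² · (11² + 10²/2.5) / 3²
   = 8.9760 · (121 + 40) / 9
   = 8.9760 · 161 / 9
   = 160.57
Round up → n₁ = 161; n₂ = r·n₁ = 2.5 × 161 = 403.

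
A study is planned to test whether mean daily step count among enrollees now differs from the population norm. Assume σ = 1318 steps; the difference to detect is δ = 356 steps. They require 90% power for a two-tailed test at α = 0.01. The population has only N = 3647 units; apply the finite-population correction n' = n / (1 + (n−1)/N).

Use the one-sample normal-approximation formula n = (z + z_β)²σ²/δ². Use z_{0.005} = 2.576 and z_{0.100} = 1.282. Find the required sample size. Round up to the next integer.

n = 194

n = (z_{α/2} + z_β)² · σ² / δ²
  = (2.576 + 1.282)² · 1318² / 356²
  = 14.8842 · 1737124 / 126736
  = 204.01
Finite-population correction (N = 3647): 204.01 / (1 + (204.01 − 1)/3647) = 193.25.
Round up → n = 194.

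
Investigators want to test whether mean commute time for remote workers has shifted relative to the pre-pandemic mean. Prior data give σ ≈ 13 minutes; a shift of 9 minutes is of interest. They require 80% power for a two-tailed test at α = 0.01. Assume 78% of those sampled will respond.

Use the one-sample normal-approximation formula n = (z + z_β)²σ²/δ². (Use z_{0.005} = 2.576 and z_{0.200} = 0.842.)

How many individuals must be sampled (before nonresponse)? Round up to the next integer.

n = 32

n = (z_{α/2} + z_β)² · σ² / δ²
  = (2.576 + 0.842)² · 13² / 9²
  = 11.6827 · 169 / 81
  = 24.38
Adjust for 78% response: 24.38 / 0.78 = 31.25.
Round up → n = 32.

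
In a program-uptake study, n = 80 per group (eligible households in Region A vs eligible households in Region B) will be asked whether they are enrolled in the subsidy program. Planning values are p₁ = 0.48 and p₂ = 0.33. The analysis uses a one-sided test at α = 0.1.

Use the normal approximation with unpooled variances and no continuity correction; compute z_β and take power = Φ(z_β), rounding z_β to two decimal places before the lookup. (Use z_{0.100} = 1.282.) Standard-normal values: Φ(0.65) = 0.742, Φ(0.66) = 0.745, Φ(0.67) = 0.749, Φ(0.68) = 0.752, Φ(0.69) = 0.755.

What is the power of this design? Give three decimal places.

Power ≈ 0.749

z_β = |p₁−p₂|·√(n/[p₁q₁+p₂q₂]) − z_α
    = 0.15 · √(80/0.4707) − 1.282
    = 0.15 · 13.0369 − 1.282
    = 1.9555 − 1.282 = 0.6735 → 0.67
Power = Φ(0.67) = 0.749.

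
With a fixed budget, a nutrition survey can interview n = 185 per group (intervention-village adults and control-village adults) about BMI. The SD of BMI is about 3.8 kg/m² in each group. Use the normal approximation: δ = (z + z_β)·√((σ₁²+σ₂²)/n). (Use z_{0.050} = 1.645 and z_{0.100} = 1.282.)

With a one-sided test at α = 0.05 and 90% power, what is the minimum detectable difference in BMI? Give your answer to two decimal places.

Minimum detectable difference ≈ 1.16 kg/m²

δ = (z_α + z_β) · √((σ₁²+σ₂²)/n)
  = (1.645 + 1.282) · √(28.88/185)
  = 2.927 · √0.15611
  = 2.927 · 0.3951
  = 1.1565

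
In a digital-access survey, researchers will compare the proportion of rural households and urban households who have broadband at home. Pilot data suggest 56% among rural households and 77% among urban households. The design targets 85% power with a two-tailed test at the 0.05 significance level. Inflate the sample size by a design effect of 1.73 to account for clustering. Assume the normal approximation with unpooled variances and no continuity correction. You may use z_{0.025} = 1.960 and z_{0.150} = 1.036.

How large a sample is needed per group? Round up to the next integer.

n = (z_{α/2} + z_β)² · [p₁(1−p₁) + p₂(1−p₂)] / (p₁ − p₂)²
  = (1.960 + 1.036)² · (0.56·0.44 + 0.77·0.23) / (-0.21)²
  = (2.996)² · (0.2464 + 0.1771) / 0.0441
  = 8.9760 · 0.4235 / 0.0441
  = 86.20
Design effect: 1.73 × 86.20 = 149.12.
Round up → n = 150 per group.

n = 150 per group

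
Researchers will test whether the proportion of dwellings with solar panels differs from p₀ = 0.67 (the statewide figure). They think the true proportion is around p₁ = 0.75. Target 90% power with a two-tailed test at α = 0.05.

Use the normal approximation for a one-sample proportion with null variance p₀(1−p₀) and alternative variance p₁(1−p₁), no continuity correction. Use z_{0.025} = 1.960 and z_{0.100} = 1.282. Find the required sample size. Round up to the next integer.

n = [z_{α/2}·√(p₀q₀) + z_β·√(p₁q₁)]² / (p₁ − p₀)²
  = [1.960·√(0.67·0.33) + 1.282·√(0.75·0.25)]² / (0.08)²
  = [1.960·0.4702 + 1.282·0.4330]² / 0.0064
  = [1.4767]² / 0.0064
  = 340.74
Round up → n = 341.

n = 341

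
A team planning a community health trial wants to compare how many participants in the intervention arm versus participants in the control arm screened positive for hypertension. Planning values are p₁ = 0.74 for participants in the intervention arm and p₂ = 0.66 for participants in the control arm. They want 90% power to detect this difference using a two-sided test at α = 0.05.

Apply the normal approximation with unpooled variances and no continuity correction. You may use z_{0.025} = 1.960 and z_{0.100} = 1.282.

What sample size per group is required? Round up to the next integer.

n = 685 per group

n = (z_{α/2} + z_β)² · [p₁(1−p₁) + p₂(1−p₂)] / (p₁ − p₂)²
  = (1.960 + 1.282)² · (0.74·0.26 + 0.66·0.34) / (0.08)²
  = (3.242)² · (0.1924 + 0.2244) / 0.0064
  = 10.5106 · 0.4168 / 0.0064
  = 684.50
Round up → n = 685 per group.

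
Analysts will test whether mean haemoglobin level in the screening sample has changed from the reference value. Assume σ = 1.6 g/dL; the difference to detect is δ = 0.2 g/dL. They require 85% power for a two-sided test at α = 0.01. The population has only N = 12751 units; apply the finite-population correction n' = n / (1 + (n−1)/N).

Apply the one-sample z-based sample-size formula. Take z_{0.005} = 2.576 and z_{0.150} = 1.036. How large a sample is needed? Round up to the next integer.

n = 784

n = (z_{α/2} + z_β)² · σ² / δ²
  = (2.576 + 1.036)² · 1.6² / 0.2²
  = 13.0465 · 2.56 / 0.04
  = 834.98
Finite-population correction (N = 12751): 834.98 / (1 + (834.98 − 1)/12751) = 783.72.
Round up → n = 784.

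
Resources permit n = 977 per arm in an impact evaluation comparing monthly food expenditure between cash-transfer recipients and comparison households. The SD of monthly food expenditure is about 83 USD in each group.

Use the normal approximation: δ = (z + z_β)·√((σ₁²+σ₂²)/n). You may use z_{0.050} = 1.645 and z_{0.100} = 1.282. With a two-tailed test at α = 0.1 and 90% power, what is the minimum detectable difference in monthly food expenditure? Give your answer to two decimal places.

Minimum detectable difference ≈ 10.99 USD

δ = (z_{α/2} + z_β) · √((σ₁²+σ₂²)/n)
  = (1.645 + 1.282) · √(13778/977)
  = 2.927 · √14.1024
  = 2.927 · 3.7553
  = 10.9918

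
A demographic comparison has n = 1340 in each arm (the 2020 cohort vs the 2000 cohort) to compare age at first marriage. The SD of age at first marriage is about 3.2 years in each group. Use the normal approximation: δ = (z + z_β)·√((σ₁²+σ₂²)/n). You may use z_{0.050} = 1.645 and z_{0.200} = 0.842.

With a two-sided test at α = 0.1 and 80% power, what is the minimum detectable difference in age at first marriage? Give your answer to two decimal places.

δ = (z_{α/2} + z_β) · √((σ₁²+σ₂²)/n)
  = (1.645 + 0.842) · √(20.48/1340)
  = 2.487 · √0.01528
  = 2.487 · 0.1236
  = 0.3075

Minimum detectable difference ≈ 0.31 years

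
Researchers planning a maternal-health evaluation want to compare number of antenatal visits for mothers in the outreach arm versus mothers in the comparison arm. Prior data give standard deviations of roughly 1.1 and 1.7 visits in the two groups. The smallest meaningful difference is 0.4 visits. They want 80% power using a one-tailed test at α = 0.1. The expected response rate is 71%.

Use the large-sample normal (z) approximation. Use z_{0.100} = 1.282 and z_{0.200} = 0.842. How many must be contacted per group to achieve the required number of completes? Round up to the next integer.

n = 163 per group

n = (z_α + z_β)² · (σ₁² + σ₂²) / δ²
  = (1.282 + 0.842)² · (1.1² + 1.7² = 4.1) / 0.4²
  = 4.5114 · 4.1 / 0.16
  = 115.60
Adjust for 71% response: 115.60 / 0.71 = 162.82.
Round up → n = 163 per group.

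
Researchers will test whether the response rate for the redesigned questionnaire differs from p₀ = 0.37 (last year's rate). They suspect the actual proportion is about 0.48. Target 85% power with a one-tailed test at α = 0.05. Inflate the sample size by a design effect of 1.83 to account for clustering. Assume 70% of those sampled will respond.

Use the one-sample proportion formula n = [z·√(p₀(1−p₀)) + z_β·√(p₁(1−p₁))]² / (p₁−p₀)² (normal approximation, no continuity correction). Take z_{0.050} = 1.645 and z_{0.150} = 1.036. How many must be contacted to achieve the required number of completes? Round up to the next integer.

n = 372

n = [z_α·√(p₀q₀) + z_β·√(p₁q₁)]² / (p₁ − p₀)²
  = [1.645·√(0.37·0.63) + 1.036·√(0.48·0.52)]² / (0.11)²
  = [1.645·0.4828 + 1.036·0.4996]² / 0.0121
  = [1.3118]² / 0.0121
  = 142.22
Design effect: 1.83 × 142.22 = 260.26.
Adjust for 70% response: 260.26 / 0.70 = 371.79.
Round up → n = 372.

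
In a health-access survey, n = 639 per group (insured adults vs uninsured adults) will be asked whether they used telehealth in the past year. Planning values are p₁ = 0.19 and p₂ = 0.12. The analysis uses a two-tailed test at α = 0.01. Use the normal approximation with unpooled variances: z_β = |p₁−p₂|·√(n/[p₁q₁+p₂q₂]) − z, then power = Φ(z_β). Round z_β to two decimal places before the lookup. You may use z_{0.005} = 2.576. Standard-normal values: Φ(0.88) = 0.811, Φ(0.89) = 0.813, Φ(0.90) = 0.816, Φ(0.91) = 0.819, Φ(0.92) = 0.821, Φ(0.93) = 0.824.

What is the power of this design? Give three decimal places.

Power ≈ 0.816

z_β = |p₁−p₂|·√(n/[p₁q₁+p₂q₂]) − z_{α/2}
    = 0.07 · √(639/0.2595) − 2.576
    = 0.07 · 49.6229 − 2.576
    = 3.4736 − 2.576 = 0.8976 → 0.90
Power = Φ(0.90) = 0.816.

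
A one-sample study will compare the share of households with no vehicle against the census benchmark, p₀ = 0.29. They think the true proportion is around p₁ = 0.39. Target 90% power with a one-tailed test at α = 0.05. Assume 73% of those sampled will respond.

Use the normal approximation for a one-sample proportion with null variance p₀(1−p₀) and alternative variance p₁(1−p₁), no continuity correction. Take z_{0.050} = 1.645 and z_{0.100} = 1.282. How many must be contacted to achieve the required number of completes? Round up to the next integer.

n = 258

n = [z_α·√(p₀q₀) + z_β·√(p₁q₁)]² / (p₁ − p₀)²
  = [1.645·√(0.29·0.71) + 1.282·√(0.39·0.61)]² / (0.10)²
  = [1.645·0.4538 + 1.282·0.4877]² / 0.0100
  = [1.3717]² / 0.0100
  = 188.17
Adjust for 73% response: 188.17 / 0.73 = 257.76.
Round up → n = 258.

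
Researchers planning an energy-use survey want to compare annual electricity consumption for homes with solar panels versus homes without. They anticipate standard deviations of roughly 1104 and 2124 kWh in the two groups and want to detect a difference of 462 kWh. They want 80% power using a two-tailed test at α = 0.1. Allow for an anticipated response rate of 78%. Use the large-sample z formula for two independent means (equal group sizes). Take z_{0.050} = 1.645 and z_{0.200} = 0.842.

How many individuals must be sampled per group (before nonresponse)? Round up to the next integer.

n = (z_{α/2} + z_β)² · (σ₁² + σ₂²) / δ²
  = (1.645 + 0.842)² · (1104² + 2124² = 5730192) / 462²
  = 6.1852 · 5730192 / 213444
  = 166.05
Adjust for 78% response: 166.05 / 0.78 = 212.88.
Round up → n = 213 per group.

n = 213 per group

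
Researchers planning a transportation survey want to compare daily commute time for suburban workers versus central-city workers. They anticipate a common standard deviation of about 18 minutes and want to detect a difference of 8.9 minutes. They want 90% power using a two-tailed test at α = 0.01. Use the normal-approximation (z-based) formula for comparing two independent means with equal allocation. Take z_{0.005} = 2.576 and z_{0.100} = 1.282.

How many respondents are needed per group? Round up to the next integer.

n = 122 per group

n = (z_{α/2} + z_β)² · (σ₁² + σ₂²) / δ²
  = (2.576 + 1.282)² · (2·18² = 648) / 8.9²
  = 14.8842 · 648 / 79.21
  = 121.76
Round up → n = 122 per group.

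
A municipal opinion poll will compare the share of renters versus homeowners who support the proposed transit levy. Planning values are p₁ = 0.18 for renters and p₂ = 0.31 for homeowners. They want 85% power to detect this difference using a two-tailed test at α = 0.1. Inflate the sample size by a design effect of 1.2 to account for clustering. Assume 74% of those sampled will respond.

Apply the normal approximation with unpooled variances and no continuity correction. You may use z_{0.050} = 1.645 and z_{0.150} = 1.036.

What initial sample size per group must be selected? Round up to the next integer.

n = 250 per group

n = (z_{α/2} + z_β)² · [p₁(1−p₁) + p₂(1−p₂)] / (p₁ − p₂)²
  = (1.645 + 1.036)² · (0.18·0.82 + 0.31·0.69) / (-0.13)²
  = (2.681)² · (0.1476 + 0.2139) / 0.0169
  = 7.1878 · 0.3615 / 0.0169
  = 153.75
Design effect: 1.2 × 153.75 = 184.50.
Adjust for 74% response: 184.50 / 0.74 = 249.32.
Round up → n = 250 per group.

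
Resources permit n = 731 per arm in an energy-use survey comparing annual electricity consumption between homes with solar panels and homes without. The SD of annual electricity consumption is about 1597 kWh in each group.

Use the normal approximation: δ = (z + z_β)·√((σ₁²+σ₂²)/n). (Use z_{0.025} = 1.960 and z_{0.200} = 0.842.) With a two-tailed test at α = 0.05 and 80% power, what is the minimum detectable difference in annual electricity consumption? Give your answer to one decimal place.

Minimum detectable difference ≈ 234.1 kWh

δ = (z_{α/2} + z_β) · √((σ₁²+σ₂²)/n)
  = (1.960 + 0.842) · √(5100818/731)
  = 2.802 · √6977.9
  = 2.802 · 83.5336
  = 234.0612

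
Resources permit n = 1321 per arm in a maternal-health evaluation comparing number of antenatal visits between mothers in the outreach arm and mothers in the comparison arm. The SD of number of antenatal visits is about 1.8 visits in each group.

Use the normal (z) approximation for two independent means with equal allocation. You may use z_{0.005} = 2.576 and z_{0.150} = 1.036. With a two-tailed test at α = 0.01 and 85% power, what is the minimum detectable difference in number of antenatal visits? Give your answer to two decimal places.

δ = (z_{α/2} + z_β) · √((σ₁²+σ₂²)/n)
  = (2.576 + 1.036) · √(6.48/1321)
  = 3.612 · √0.00491
  = 3.612 · 0.0700
  = 0.2530

Minimum detectable difference ≈ 0.25 visits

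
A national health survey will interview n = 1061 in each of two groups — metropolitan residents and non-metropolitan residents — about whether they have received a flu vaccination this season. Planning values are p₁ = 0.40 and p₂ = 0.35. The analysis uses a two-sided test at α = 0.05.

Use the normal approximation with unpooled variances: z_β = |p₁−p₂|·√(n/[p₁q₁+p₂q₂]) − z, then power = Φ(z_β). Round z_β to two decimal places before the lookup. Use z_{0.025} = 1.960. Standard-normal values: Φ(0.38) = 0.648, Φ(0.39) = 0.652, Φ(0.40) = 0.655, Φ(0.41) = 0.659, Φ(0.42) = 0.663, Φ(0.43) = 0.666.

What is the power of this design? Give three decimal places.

z_β = |p₁−p₂|·√(n/[p₁q₁+p₂q₂]) − z_{α/2}
    = 0.05 · √(1061/0.4675) − 1.960
    = 0.05 · 47.6395 − 1.960
    = 2.3820 − 1.960 = 0.4220 → 0.42
Power = Φ(0.42) = 0.663.

Power ≈ 0.663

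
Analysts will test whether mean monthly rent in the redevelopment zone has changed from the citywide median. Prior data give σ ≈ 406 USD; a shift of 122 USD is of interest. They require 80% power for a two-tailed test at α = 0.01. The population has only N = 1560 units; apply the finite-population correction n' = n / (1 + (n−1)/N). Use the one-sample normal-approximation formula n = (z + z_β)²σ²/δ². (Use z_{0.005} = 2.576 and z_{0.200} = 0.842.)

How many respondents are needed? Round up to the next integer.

n = 120

n = (z_{α/2} + z_β)² · σ² / δ²
  = (2.576 + 0.842)² · 406² / 122²
  = 11.6827 · 164836 / 14884
  = 129.38
Finite-population correction (N = 1560): 129.38 / (1 + (129.38 − 1)/1560) = 119.54.
Round up → n = 120.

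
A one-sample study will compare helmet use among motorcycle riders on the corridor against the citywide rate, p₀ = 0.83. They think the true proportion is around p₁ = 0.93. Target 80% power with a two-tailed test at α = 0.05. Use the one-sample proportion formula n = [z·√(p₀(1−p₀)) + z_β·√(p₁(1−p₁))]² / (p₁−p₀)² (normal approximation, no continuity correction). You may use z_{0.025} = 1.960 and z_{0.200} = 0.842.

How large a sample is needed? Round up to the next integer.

n = 91

n = [z_{α/2}·√(p₀q₀) + z_β·√(p₁q₁)]² / (p₁ − p₀)²
  = [1.960·√(0.83·0.17) + 0.842·√(0.93·0.07)]² / (0.10)²
  = [1.960·0.3756 + 0.842·0.2551]² / 0.0100
  = [0.9511]² / 0.0100
  = 90.45
Round up → n = 91.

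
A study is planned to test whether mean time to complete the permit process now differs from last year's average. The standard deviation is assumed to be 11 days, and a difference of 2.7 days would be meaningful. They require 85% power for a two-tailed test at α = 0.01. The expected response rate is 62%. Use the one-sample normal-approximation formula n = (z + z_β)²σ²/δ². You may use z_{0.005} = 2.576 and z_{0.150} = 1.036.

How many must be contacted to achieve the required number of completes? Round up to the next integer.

n = (z_{α/2} + z_β)² · σ² / δ²
  = (2.576 + 1.036)² · 11² / 2.7²
  = 13.0465 · 121 / 7.29
  = 216.55
Adjust for 62% response: 216.55 / 0.62 = 349.27.
Round up → n = 350.

n = 350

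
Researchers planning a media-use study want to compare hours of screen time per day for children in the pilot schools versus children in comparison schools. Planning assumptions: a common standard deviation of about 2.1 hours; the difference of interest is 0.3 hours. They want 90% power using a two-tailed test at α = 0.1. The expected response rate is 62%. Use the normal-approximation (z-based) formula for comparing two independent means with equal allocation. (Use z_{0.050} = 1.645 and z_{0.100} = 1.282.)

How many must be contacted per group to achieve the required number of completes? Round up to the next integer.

n = 1355 per group

n = (z_{α/2} + z_β)² · (σ₁² + σ₂²) / δ²
  = (1.645 + 1.282)² · (2·2.1² = 8.82) / 0.3²
  = 8.5673 · 8.82 / 0.09
  = 839.60
Adjust for 62% response: 839.60 / 0.62 = 1354.19.
Round up → n = 1355 per group.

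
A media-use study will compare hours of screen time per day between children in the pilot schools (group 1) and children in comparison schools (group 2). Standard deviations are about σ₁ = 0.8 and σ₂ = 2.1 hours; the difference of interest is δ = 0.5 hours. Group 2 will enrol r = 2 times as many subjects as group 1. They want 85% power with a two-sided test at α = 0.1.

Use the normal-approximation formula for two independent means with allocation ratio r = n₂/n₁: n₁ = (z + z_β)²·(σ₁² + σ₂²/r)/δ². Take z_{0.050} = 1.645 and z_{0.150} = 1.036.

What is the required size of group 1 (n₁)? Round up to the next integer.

n₁ = 82

n₁ = (z_{α/2} + z_β)² · (σ₁² + σ₂²/r) / δ²
   = (1.645 + 1.036)² · (0.8² + 2.1²/2) / 0.5²
   = 7.1878 · (0.64 + 2.205) / 0.25
   = 7.1878 · 2.845 / 0.25
   = 81.80
Round up → n₁ = 82; n₂ = r·n₁ = 2 × 82 = 164.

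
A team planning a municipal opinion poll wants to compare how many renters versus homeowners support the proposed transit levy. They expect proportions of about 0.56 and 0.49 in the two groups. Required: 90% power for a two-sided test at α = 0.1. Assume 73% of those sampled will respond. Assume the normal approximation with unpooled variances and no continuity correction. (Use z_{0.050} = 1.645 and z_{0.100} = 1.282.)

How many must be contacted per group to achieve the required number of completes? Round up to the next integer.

n = (z_{α/2} + z_β)² · [p₁(1−p₁) + p₂(1−p₂)] / (p₁ − p₂)²
  = (1.645 + 1.282)² · (0.56·0.44 + 0.49·0.51) / (0.07)²
  = (2.927)² · (0.2464 + 0.2499) / 0.0049
  = 8.5673 · 0.4963 / 0.0049
  = 867.75
Adjust for 73% response: 867.75 / 0.73 = 1188.70.
Round up → n = 1189 per group.

n = 1189 per group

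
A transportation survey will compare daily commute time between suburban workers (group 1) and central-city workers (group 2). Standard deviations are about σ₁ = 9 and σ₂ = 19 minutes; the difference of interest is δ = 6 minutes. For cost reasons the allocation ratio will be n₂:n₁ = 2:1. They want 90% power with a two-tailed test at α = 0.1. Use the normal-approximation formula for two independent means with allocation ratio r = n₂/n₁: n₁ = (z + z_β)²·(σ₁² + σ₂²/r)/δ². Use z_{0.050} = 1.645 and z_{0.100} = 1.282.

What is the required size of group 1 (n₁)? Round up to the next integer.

n₁ = (z_{α/2} + z_β)² · (σ₁² + σ₂²/r) / δ²
   = (1.645 + 1.282)² · (9² + 19²/2) / 6²
   = 8.5673 · (81 + 180.5) / 36
   = 8.5673 · 261.5 / 36
   = 62.23
Round up → n₁ = 63; n₂ = r·n₁ = 2 × 63 = 126.

n₁ = 63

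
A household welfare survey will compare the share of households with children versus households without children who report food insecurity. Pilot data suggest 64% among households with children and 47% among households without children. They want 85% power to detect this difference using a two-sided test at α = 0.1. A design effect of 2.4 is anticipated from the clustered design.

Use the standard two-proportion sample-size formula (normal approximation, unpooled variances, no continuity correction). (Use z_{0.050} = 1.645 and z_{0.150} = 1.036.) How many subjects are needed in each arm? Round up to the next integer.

n = (z_{α/2} + z_β)² · [p₁(1−p₁) + p₂(1−p₂)] / (p₁ − p₂)²
  = (1.645 + 1.036)² · (0.64·0.36 + 0.47·0.53) / (0.17)²
  = (2.681)² · (0.2304 + 0.2491) / 0.0289
  = 7.1878 · 0.4795 / 0.0289
  = 119.26
Design effect: 2.4 × 119.26 = 286.22.
Round up → n = 287 per group.

n = 287 per group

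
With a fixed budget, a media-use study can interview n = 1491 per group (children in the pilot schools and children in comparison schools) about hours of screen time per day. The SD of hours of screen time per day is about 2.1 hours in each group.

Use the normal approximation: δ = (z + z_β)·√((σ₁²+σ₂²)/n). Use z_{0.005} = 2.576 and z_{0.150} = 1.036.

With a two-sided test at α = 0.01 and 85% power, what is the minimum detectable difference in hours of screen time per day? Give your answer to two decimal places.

Minimum detectable difference ≈ 0.28 hours

δ = (z_{α/2} + z_β) · √((σ₁²+σ₂²)/n)
  = (2.576 + 1.036) · √(8.82/1491)
  = 3.612 · √0.00592
  = 3.612 · 0.0769
  = 0.2778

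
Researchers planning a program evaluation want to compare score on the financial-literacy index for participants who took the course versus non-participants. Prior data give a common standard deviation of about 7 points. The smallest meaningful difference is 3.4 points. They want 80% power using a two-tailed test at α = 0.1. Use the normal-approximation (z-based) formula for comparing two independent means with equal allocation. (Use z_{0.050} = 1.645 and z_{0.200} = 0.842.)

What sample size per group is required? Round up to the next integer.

n = 53 per group

n = (z_{α/2} + z_β)² · (σ₁² + σ₂²) / δ²
  = (1.645 + 0.842)² · (2·7² = 98) / 3.4²
  = 6.1852 · 98 / 11.56
  = 52.43
Round up → n = 53 per group.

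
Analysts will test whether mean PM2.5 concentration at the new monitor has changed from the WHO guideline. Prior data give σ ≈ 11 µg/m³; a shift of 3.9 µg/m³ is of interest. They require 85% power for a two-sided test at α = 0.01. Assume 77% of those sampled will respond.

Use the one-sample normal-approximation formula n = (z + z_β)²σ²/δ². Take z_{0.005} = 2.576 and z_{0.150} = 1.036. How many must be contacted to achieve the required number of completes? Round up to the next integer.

n = (z_{α/2} + z_β)² · σ² / δ²
  = (2.576 + 1.036)² · 11² / 3.9²
  = 13.0465 · 121 / 15.21
  = 103.79
Adjust for 77% response: 103.79 / 0.77 = 134.79.
Round up → n = 135.

n = 135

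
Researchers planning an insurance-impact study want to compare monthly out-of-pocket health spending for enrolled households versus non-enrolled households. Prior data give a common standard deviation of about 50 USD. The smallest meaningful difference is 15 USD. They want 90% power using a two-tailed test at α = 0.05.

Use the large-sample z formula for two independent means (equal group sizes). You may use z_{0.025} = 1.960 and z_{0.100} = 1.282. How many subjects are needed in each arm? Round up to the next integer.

n = (z_{α/2} + z_β)² · (σ₁² + σ₂²) / δ²
  = (1.960 + 1.282)² · (2·50² = 5000) / 15²
  = 10.5106 · 5000 / 225
  = 233.57
Round up → n = 234 per group.

n = 234 per group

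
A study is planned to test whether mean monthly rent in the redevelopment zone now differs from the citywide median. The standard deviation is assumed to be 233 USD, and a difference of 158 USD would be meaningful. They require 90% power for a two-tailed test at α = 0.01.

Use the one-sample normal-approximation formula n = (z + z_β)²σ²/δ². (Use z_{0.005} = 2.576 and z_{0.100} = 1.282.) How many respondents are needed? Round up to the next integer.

n = 33

n = (z_{α/2} + z_β)² · σ² / δ²
  = (2.576 + 1.282)² · 233² / 158²
  = 14.8842 · 54289 / 24964
  = 32.37
Round up → n = 33.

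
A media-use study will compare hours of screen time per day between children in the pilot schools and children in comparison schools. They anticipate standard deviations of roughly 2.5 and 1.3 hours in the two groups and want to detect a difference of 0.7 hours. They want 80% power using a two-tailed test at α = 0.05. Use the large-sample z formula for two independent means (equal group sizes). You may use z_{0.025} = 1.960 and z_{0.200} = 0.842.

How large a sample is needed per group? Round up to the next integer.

n = (z_{α/2} + z_β)² · (σ₁² + σ₂²) / δ²
  = (1.960 + 0.842)² · (2.5² + 1.3² = 7.94) / 0.7²
  = 7.8512 · 7.94 / 0.49
  = 127.22
Round up → n = 128 per group.

n = 128 per group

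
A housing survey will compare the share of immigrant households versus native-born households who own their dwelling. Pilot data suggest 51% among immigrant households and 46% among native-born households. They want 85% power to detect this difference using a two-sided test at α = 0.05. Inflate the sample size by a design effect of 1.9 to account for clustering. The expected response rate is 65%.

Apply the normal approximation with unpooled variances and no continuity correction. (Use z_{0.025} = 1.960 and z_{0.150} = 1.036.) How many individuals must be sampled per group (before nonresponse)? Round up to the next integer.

n = (z_{α/2} + z_β)² · [p₁(1−p₁) + p₂(1−p₂)] / (p₁ − p₂)²
  = (1.960 + 1.036)² · (0.51·0.49 + 0.46·0.54) / (0.05)²
  = (2.996)² · (0.2499 + 0.2484) / 0.0025
  = 8.9760 · 0.4983 / 0.0025
  = 1789.10
Design effect: 1.9 × 1789.10 = 3399.29.
Adjust for 65% response: 3399.29 / 0.65 = 5229.68.
Round up → n = 5230 per group.

n = 5230 per group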